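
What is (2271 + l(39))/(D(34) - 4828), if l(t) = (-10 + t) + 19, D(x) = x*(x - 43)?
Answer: -2319/5134 ≈ -0.45169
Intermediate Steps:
D(x) = x*(-43 + x)
l(t) = 9 + t
(2271 + l(39))/(D(34) - 4828) = (2271 + (9 + 39))/(34*(-43 + 34) - 4828) = (2271 + 48)/(34*(-9) - 4828) = 2319/(-306 - 4828) = 2319/(-5134) = 2319*(-1/5134) = -2319/5134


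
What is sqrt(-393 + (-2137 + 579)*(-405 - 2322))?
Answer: sqrt(4248273) ≈ 2061.1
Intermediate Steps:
sqrt(-393 + (-2137 + 579)*(-405 - 2322)) = sqrt(-393 - 1558*(-2727)) = sqrt(-393 + 4248666) = sqrt(4248273)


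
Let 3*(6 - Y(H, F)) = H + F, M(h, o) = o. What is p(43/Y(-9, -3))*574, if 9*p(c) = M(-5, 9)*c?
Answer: 12341/5 ≈ 2468.2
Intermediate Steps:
Y(H, F) = 6 - F/3 - H/3 (Y(H, F) = 6 - (H + F)/3 = 6 - (F + H)/3 = 6 + (-F/3 - H/3) = 6 - F/3 - H/3)
p(c) = c (p(c) = (9*c)/9 = c)
p(43/Y(-9, -3))*574 = (43/(6 - ⅓*(-3) - ⅓*(-9)))*574 = (43/(6 + 1 + 3))*574 = (43/10)*574 = 12341/5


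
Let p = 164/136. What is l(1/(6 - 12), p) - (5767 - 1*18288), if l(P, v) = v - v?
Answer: 12521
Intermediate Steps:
p = 41/34 (p = 164*(1/136) = 41/34 ≈ 1.2059)
l(P, v) = 0
l(1/(6 - 12), p) - (5767 - 1*18288) = 0 - (5767 - 1*18288) = 0 - (5767 - 18288) = 0 - 1*(-12521) = 0 + 12521 = 12521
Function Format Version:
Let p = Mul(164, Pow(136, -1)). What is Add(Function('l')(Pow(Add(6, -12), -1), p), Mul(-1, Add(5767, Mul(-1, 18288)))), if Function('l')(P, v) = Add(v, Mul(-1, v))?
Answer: 12521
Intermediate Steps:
p = Rational(41, 34) (p = Mul(164, Rational(1, 136)) = Rational(41, 34) ≈ 1.2059)
Function('l')(P, v) = 0
Add(Function('l')(Pow(Add(6, -12), -1), p), Mul(-1, Add(5767, Mul(-1, 18288)))) = Add(0, Mul(-1, Add(5767, Mul(-1, 18288)))) = Add(0, Mul(-1, Add(5767, -18288))) = Add(0, Mul(-1, -12521)) = Add(0, 12521) = 12521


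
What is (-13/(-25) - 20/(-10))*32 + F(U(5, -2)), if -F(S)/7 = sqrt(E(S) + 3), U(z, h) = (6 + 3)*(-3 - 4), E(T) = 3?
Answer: 2016/25 - 7*sqrt(6) ≈ 63.494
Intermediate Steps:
U(z, h) = -63 (U(z, h) = 9*(-7) = -63)
F(S) = -7*sqrt(6) (F(S) = -7*sqrt(3 + 3) = -7*sqrt(6))
(-13/(-25) - 20/(-10))*32 + F(U(5, -2)) = (-13/(-25) - 20/(-10))*32 - 7*sqrt(6) = (-13*(-1/25) - 20*(-1/10))*32 - 7*sqrt(6) = (13/25 + 2)*32 - 7*sqrt(6) = (63/25)*32 - 7*sqrt(6) = 2016/25 - 7*sqrt(6)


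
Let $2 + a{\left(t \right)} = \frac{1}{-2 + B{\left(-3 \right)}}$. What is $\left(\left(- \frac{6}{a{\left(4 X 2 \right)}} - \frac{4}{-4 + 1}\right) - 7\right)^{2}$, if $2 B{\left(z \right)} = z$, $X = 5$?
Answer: $\frac{5329}{576} \approx 9.2517$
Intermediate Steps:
$B{\left(z \right)} = \frac{z}{2}$
$a{\left(t \right)} = - \frac{16}{7}$ ($a{\left(t \right)} = -2 + \frac{1}{-2 + \frac{1}{2} \left(-3\right)} = -2 + \frac{1}{-2 - \frac{3}{2}} = -2 + \frac{1}{- \frac{7}{2}} = -2 - \frac{2}{7} = - \frac{16}{7}$)
$\left(\left(- \frac{6}{a{\left(4 X 2 \right)}} - \frac{4}{-4 + 1}\right) - 7\right)^{2} = \left(\left(- \frac{6}{- \frac{16}{7}} - \frac{4}{-4 + 1}\right) - 7\right)^{2} = \left(\left(\left(-6\right) \left(- \frac{7}{16}\right) - \frac{4}{-3}\right) - 7\right)^{2} = \left(\left(\frac{21}{8} - - \frac{4}{3}\right) - 7\right)^{2} = \left(\left(\frac{21}{8} + \frac{4}{3}\right) - 7\right)^{2} = \left(\frac{95}{24} - 7\right)^{2} = \left(- \frac{73}{24}\right)^{2} = \frac{5329}{576}$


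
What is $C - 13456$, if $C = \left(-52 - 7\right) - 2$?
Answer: $-13517$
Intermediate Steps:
$C = -61$ ($C = -59 - 2 = -61$)
$C - 13456 = -61 - 13456 = -13517$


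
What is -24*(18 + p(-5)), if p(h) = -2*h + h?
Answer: -552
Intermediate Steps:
p(h) = -h
-24*(18 + p(-5)) = -24*(18 - 1*(-5)) = -24*(18 + 5) = -24*23 = -552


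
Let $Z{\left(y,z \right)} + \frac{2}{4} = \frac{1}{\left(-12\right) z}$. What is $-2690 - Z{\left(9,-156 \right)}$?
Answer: $- \frac{5034745}{1872} \approx -2689.5$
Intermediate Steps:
$Z{\left(y,z \right)} = - \frac{1}{2} - \frac{1}{12 z}$ ($Z{\left(y,z \right)} = - \frac{1}{2} + \frac{1}{\left(-12\right) z} = - \frac{1}{2} - \frac{1}{12 z}$)
$-2690 - Z{\left(9,-156 \right)} = -2690 - \frac{-1 - -936}{12 \left(-156\right)} = -2690 - \frac{1}{12} \left(- \frac{1}{156}\right) \left(-1 + 936\right) = -2690 - \frac{1}{12} \left(- \frac{1}{156}\right) 935 = -2690 - - \frac{935}{1872} = -2690 + \frac{935}{1872} = - \frac{5034745}{1872}$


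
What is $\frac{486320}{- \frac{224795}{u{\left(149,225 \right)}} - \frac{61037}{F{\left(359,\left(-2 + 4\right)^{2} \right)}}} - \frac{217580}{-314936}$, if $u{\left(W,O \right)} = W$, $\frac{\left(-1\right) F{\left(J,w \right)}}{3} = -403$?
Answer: $- \frac{1720576565645305}{5528537477078} \approx -311.22$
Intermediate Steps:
$F{\left(J,w \right)} = 1209$ ($F{\left(J,w \right)} = \left(-3\right) \left(-403\right) = 1209$)
$\frac{486320}{- \frac{224795}{u{\left(149,225 \right)}} - \frac{61037}{F{\left(359,\left(-2 + 4\right)^{2} \right)}}} - \frac{217580}{-314936} = \frac{486320}{- \frac{224795}{149} - \frac{61037}{1209}} - \frac{217580}{-314936} = \frac{486320}{\left(-224795\right) \frac{1}{149} - \frac{61037}{1209}} - - \frac{54395}{78734} = \frac{486320}{- \frac{224795}{149} - \frac{61037}{1209}} + \frac{54395}{78734} = \frac{486320}{- \frac{280871668}{180141}} + \frac{54395}{78734} = 486320 \left(- \frac{180141}{280871668}\right) + \frac{54395}{78734} = - \frac{21901542780}{70217917} + \frac{54395}{78734} = - \frac{1720576565645305}{5528537477078}$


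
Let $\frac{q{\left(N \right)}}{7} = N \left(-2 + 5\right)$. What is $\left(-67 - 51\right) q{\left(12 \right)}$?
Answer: $-29736$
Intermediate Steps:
$q{\left(N \right)} = 21 N$ ($q{\left(N \right)} = 7 N \left(-2 + 5\right) = 7 N 3 = 7 \cdot 3 N = 21 N$)
$\left(-67 - 51\right) q{\left(12 \right)} = \left(-67 - 51\right) 21 \cdot 12 = \left(-118\right) 252 = -29736$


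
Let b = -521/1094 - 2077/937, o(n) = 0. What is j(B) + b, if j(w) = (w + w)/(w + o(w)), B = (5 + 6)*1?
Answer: -710259/1025078 ≈ -0.69288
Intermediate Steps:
B = 11 (B = 11*1 = 11)
j(w) = 2 (j(w) = (w + w)/(w + 0) = (2*w)/w = 2)
b = -2760415/1025078 (b = -521*1/1094 - 2077*1/937 = -521/1094 - 2077/937 = -2760415/1025078 ≈ -2.6929)
j(B) + b = 2 - 2760415/1025078 = -710259/1025078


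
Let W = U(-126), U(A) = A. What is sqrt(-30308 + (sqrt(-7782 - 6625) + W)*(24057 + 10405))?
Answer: sqrt(-4372520 + 34462*I*sqrt(14407)) ≈ 907.34 + 2279.4*I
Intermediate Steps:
W = -126
sqrt(-30308 + (sqrt(-7782 - 6625) + W)*(24057 + 10405)) = sqrt(-30308 + (sqrt(-7782 - 6625) - 126)*(24057 + 10405)) = sqrt(-30308 + (sqrt(-14407) - 126)*34462) = sqrt(-30308 + (I*sqrt(14407) - 126)*34462) = sqrt(-30308 + (-126 + I*sqrt(14407))*34462) = sqrt(-30308 + (-4342212 + 34462*I*sqrt(14407))) = sqrt(-4372520 + 34462*I*sqrt(14407))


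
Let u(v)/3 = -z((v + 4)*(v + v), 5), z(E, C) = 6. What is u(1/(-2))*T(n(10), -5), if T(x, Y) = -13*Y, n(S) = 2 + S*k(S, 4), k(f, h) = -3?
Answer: -1170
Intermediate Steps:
n(S) = 2 - 3*S (n(S) = 2 + S*(-3) = 2 - 3*S)
u(v) = -18 (u(v) = 3*(-1*6) = 3*(-6) = -18)
u(1/(-2))*T(n(10), -5) = -(-234)*(-5) = -18*65 = -1170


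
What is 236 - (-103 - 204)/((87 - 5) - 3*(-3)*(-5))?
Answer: 9039/37 ≈ 244.30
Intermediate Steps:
236 - (-103 - 204)/((87 - 5) - 3*(-3)*(-5)) = 236 - (-307)/(82 + 9*(-5)) = 236 - (-307)/(82 - 45) = 236 - (-307)/37 = 236 - 1*(-307/37) = 236 + 307/37 = 9039/37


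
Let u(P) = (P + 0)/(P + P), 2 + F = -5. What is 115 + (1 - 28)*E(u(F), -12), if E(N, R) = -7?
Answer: 304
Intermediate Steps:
F = -7 (F = -2 - 5 = -7)
u(P) = ½ (u(P) = P/((2*P)) = P*(1/(2*P)) = ½)
115 + (1 - 28)*E(u(F), -12) = 115 + (1 - 28)*(-7) = 115 - 27*(-7) = 115 + 189 = 304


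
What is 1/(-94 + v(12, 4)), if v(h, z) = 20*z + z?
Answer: -⅒ ≈ -0.10000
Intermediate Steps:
v(h, z) = 21*z
1/(-94 + v(12, 4)) = 1/(-94 + 21*4) = 1/(-94 + 84) = 1/(-10) = -⅒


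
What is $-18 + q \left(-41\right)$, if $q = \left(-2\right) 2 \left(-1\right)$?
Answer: $-182$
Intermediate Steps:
$q = 4$ ($q = \left(-4\right) \left(-1\right) = 4$)
$-18 + q \left(-41\right) = -18 + 4 \left(-41\right) = -18 - 164 = -182$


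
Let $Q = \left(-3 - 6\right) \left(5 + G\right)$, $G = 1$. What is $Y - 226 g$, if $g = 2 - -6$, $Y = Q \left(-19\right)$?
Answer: $-782$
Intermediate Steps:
$Q = -54$ ($Q = \left(-3 - 6\right) \left(5 + 1\right) = \left(-9\right) 6 = -54$)
$Y = 1026$ ($Y = \left(-54\right) \left(-19\right) = 1026$)
$g = 8$ ($g = 2 + 6 = 8$)
$Y - 226 g = 1026 - 1808 = -782$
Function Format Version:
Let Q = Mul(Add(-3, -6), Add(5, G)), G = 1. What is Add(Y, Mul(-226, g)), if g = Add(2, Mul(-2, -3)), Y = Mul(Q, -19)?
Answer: -782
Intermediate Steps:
Q = -54 (Q = Mul(Add(-3, -6), Add(5, 1)) = Mul(-9, 6) = -54)
Y = 1026 (Y = Mul(-54, -19) = 1026)
g = 8 (g = Add(2, 6) = 8)
Add(Y, Mul(-226, g)) = Add(1026, Mul(-226, 8)) = Add(1026, -1808) = -782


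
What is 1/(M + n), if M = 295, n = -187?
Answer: 1/108 ≈ 0.0092593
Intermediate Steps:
1/(M + n) = 1/(295 - 187) = 1/108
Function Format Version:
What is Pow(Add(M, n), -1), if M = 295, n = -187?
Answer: Rational(1, 108) ≈ 0.0092593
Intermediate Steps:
Pow(Add(M, n), -1) = Pow(Add(295, -187), -1) = Pow(108, -1) = Rational(1, 108)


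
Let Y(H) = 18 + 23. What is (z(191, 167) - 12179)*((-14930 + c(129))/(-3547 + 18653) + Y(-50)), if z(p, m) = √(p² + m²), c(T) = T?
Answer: -7362753555/15106 + 604545*√64370/15106 ≈ -4.7725e+5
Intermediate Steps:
Y(H) = 41
z(p, m) = √(m² + p²)
(z(191, 167) - 12179)*((-14930 + c(129))/(-3547 + 18653) + Y(-50)) = (√(167² + 191²) - 12179)*((-14930 + 129)/(-3547 + 18653) + 41) = (√(27889 + 36481) - 12179)*(-14801/15106 + 41) = (√64370 - 12179)*(-14801*1/15106 + 41) = (-12179 + √64370)*(-14801/15106 + 41) = (-12179 + √64370)*(604545/15106) = -7362753555/15106 + 604545*√64370/15106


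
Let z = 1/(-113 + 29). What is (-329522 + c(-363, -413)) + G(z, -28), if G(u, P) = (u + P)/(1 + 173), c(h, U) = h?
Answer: -4821601513/14616 ≈ -3.2989e+5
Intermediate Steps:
z = -1/84 (z = 1/(-84) = -1/84 ≈ -0.011905)
G(u, P) = P/174 + u/174 (G(u, P) = (P + u)/174 = (P + u)*(1/174) = P/174 + u/174)
(-329522 + c(-363, -413)) + G(z, -28) = (-329522 - 363) + ((1/174)*(-28) + (1/174)*(-1/84)) = -329885 + (-14/87 - 1/14616) = -329885 - 2353/14616 = -4821601513/14616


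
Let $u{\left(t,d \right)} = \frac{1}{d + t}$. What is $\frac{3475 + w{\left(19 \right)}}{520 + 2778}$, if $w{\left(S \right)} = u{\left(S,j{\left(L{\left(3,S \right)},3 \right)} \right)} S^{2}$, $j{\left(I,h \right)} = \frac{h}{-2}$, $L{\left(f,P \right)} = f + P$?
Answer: $\frac{122347}{115430} \approx 1.0599$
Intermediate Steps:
$L{\left(f,P \right)} = P + f$
$j{\left(I,h \right)} = - \frac{h}{2}$ ($j{\left(I,h \right)} = h \left(- \frac{1}{2}\right) = - \frac{h}{2}$)
$w{\left(S \right)} = \frac{S^{2}}{- \frac{3}{2} + S}$ ($w{\left(S \right)} = \frac{S^{2}}{\left(- \frac{1}{2}\right) 3 + S} = \frac{S^{2}}{- \frac{3}{2} + S}$)
$\frac{3475 + w{\left(19 \right)}}{520 + 2778} = \frac{3475 + \frac{2 \cdot 19^{2}}{-3 + 2 \cdot 19}}{520 + 2778} = \frac{3475 + 2 \cdot 361 \frac{1}{-3 + 38}}{3298} = \left(3475 + 2 \cdot 361 \cdot \frac{1}{35}\right) \frac{1}{3298} = \left(3475 + \frac{722}{35}\right) \frac{1}{3298} = \frac{122347}{35} \cdot \frac{1}{3298} = \frac{122347}{115430}$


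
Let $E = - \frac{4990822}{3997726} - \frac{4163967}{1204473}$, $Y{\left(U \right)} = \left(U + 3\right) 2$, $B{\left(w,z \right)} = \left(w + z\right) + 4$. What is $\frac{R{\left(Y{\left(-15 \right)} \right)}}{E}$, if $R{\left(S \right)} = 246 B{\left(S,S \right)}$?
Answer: $\frac{2171634015807498}{944071228577} \approx 2300.3$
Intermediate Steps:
$B{\left(w,z \right)} = 4 + w + z$
$Y{\left(U \right)} = 6 + 2 U$ ($Y{\left(U \right)} = \left(3 + U\right) 2 = 6 + 2 U$)
$E = - \frac{3776284914308}{802525504733}$ ($E = \left(-4990822\right) \frac{1}{3997726} - \frac{1387989}{401491} = - \frac{2495411}{1998863} - \frac{1387989}{401491} = - \frac{3776284914308}{802525504733} \approx -4.7055$)
$R{\left(S \right)} = 984 + 492 S$ ($R{\left(S \right)} = 246 \left(4 + S + S\right) = 246 \left(4 + 2 S\right) = 984 + 492 S$)
$\frac{R{\left(Y{\left(-15 \right)} \right)}}{E} = \frac{984 + 492 \left(6 + 2 \left(-15\right)\right)}{- \frac{3776284914308}{802525504733}} = \left(984 + 492 \left(6 - 30\right)\right) \left(- \frac{802525504733}{3776284914308}\right) = \left(984 + 492 \left(-24\right)\right) \left(- \frac{802525504733}{3776284914308}\right) = \left(984 - 11808\right) \left(- \frac{802525504733}{3776284914308}\right) = \left(-10824\right) \left(- \frac{802525504733}{3776284914308}\right) = \frac{2171634015807498}{944071228577}$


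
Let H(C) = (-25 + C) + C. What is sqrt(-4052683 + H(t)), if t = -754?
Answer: 2*I*sqrt(1013554) ≈ 2013.5*I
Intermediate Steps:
H(C) = -25 + 2*C
sqrt(-4052683 + H(t)) = sqrt(-4052683 + (-25 + 2*(-754))) = sqrt(-4052683 + (-25 - 1508)) = sqrt(-4052683 - 1533) = sqrt(-4054216) = 2*I*sqrt(1013554)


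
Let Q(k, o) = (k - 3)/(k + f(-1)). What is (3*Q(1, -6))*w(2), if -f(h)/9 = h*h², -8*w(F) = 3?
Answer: 9/40 ≈ 0.22500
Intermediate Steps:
w(F) = -3/8 (w(F) = -⅛*3 = -3/8)
f(h) = -9*h³ (f(h) = -9*h*h² = -9*h³)
Q(k, o) = (-3 + k)/(9 + k) (Q(k, o) = (k - 3)/(k - 9*(-1)³) = (-3 + k)/(k - 9*(-1)) = (-3 + k)/(k + 9) = (-3 + k)/(9 + k))
(3*Q(1, -6))*w(2) = (3*((-3 + 1)/(9 + 1)))*(-3/8) = (3*(-2/10))*(-3/8) = (3*((⅒)*(-2)))*(-3/8) = (3*(-⅕))*(-3/8) = -⅗*(-3/8) = 9/40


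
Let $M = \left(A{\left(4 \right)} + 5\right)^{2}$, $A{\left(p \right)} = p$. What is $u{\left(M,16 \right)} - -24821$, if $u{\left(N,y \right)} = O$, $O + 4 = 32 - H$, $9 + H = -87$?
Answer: $24945$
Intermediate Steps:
$H = -96$ ($H = -9 - 87 = -96$)
$M = 81$ ($M = \left(4 + 5\right)^{2} = 9^{2} = 81$)
$O = 124$ ($O = -4 + \left(32 - -96\right) = -4 + \left(32 + 96\right) = -4 + 128 = 124$)
$u{\left(N,y \right)} = 124$
$u{\left(M,16 \right)} - -24821 = 124 - -24821 = 124 + 24821 = 24945$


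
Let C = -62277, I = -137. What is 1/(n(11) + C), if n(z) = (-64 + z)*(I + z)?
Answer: -1/55599 ≈ -1.7986e-5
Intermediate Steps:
n(z) = (-137 + z)*(-64 + z) (n(z) = (-64 + z)*(-137 + z) = (-137 + z)*(-64 + z))
1/(n(11) + C) = 1/((8768 + 11² - 201*11) - 62277) = 1/((8768 + 121 - 2211) - 62277) = 1/(6678 - 62277) = 1/(-55599) = -1/55599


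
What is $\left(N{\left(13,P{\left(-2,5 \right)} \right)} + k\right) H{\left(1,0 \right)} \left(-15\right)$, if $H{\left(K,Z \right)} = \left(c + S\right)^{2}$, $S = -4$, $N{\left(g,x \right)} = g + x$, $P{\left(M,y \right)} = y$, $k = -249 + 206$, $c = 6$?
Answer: $1500$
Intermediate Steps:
$k = -43$
$H{\left(K,Z \right)} = 4$ ($H{\left(K,Z \right)} = \left(6 - 4\right)^{2} = 2^{2} = 4$)
$\left(N{\left(13,P{\left(-2,5 \right)} \right)} + k\right) H{\left(1,0 \right)} \left(-15\right) = \left(\left(13 + 5\right) - 43\right) 4 \left(-15\right) = \left(18 - 43\right) \left(-60\right) = \left(-25\right) \left(-60\right) = 1500$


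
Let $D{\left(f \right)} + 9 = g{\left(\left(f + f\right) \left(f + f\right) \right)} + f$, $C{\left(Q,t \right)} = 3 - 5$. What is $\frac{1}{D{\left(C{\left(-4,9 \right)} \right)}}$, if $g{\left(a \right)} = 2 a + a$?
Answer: $\frac{1}{37} \approx 0.027027$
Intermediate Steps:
$C{\left(Q,t \right)} = -2$ ($C{\left(Q,t \right)} = 3 - 5 = -2$)
$g{\left(a \right)} = 3 a$
$D{\left(f \right)} = -9 + f + 12 f^{2}$ ($D{\left(f \right)} = -9 + \left(3 \left(f + f\right) \left(f + f\right) + f\right) = -9 + \left(3 \cdot 2 f 2 f + f\right) = -9 + \left(3 \cdot 4 f^{2} + f\right) = -9 + \left(12 f^{2} + f\right) = -9 + \left(f + 12 f^{2}\right) = -9 + f + 12 f^{2}$)
$\frac{1}{D{\left(C{\left(-4,9 \right)} \right)}} = \frac{1}{-9 - 2 + 12 \left(-2\right)^{2}} = \frac{1}{-9 - 2 + 12 \cdot 4} = \frac{1}{-9 - 2 + 48} = \frac{1}{37}$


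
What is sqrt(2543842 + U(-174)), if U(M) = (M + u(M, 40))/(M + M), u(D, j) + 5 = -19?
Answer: sqrt(8557486402)/58 ≈ 1594.9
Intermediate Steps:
u(D, j) = -24 (u(D, j) = -5 - 19 = -24)
U(M) = (-24 + M)/(2*M) (U(M) = (M - 24)/(M + M) = (-24 + M)/((2*M)) = (-24 + M)*(1/(2*M)) = (-24 + M)/(2*M))
sqrt(2543842 + U(-174)) = sqrt(2543842 + (1/2)*(-24 - 174)/(-174)) = sqrt(2543842 + (1/2)*(-1/174)*(-198)) = sqrt(2543842 + 33/58) = sqrt(147542869/58) = sqrt(8557486402)/58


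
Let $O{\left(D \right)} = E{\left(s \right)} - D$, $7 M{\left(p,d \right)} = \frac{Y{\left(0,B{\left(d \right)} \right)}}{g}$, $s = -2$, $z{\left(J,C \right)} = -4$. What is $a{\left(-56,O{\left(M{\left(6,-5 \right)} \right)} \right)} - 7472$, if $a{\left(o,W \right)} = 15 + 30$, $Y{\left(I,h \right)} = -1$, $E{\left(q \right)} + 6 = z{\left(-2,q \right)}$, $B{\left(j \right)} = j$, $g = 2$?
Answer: $-7427$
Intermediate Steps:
$E{\left(q \right)} = -10$ ($E{\left(q \right)} = -6 - 4 = -10$)
$M{\left(p,d \right)} = - \frac{1}{14}$ ($M{\left(p,d \right)} = \frac{\left(-1\right) \frac{1}{2}}{7} = \frac{1}{7} \left(- \frac{1}{2}\right) = - \frac{1}{14}$)
$O{\left(D \right)} = -10 - D$
$a{\left(o,W \right)} = 45$
$a{\left(-56,O{\left(M{\left(6,-5 \right)} \right)} \right)} - 7472 = 45 - 7472 = -7427$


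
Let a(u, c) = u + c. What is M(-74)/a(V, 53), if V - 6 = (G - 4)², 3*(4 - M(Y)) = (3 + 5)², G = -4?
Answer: -52/369 ≈ -0.14092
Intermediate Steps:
M(Y) = -52/3 (M(Y) = 4 - (3 + 5)²/3 = 4 - ⅓*8² = 4 - ⅓*64 = 4 - 64/3 = -52/3)
V = 70 (V = 6 + (-4 - 4)² = 6 + (-8)² = 6 + 64 = 70)
a(u, c) = c + u
M(-74)/a(V, 53) = -52/(3*(53 + 70)) = -52/3/123 = -52/3*1/123 = -52/369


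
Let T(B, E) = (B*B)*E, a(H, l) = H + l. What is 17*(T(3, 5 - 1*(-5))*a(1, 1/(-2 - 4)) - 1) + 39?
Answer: 1297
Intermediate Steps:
T(B, E) = E*B² (T(B, E) = B²*E = E*B²)
17*(T(3, 5 - 1*(-5))*a(1, 1/(-2 - 4)) - 1) + 39 = 17*(((5 - 1*(-5))*3²)*(1 + 1/(-2 - 4)) - 1) + 39 = 17*(((5 + 5)*9)*(1 + 1/(-6)) - 1) + 39 = 17*((10*9)*(1 - ⅙) - 1) + 39 = 17*(90*(⅚) - 1) + 39 = 17*(75 - 1) + 39 = 17*74 + 39 = 1258 + 39 = 1297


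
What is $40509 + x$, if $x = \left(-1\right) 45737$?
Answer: $-5228$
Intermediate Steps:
$x = -45737$
$40509 + x = 40509 - 45737 = -5228$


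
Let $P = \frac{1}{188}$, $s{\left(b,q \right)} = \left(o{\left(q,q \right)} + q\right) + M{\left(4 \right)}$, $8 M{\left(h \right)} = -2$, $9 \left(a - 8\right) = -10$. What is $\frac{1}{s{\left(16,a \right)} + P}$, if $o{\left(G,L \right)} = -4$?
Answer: $\frac{846}{2237} \approx 0.37819$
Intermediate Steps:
$a = \frac{62}{9}$ ($a = 8 + \frac{1}{9} \left(-10\right) = 8 - \frac{10}{9} = \frac{62}{9} \approx 6.8889$)
$M{\left(h \right)} = - \frac{1}{4}$ ($M{\left(h \right)} = \frac{1}{8} \left(-2\right) = - \frac{1}{4}$)
$s{\left(b,q \right)} = - \frac{17}{4} + q$ ($s{\left(b,q \right)} = \left(-4 + q\right) - \frac{1}{4} = - \frac{17}{4} + q$)
$P = \frac{1}{188} \approx 0.0053191$
$\frac{1}{s{\left(16,a \right)} + P} = \frac{1}{\left(- \frac{17}{4} + \frac{62}{9}\right) + \frac{1}{188}} = \frac{1}{\frac{95}{36} + \frac{1}{188}} = \frac{1}{\frac{2237}{846}} = \frac{846}{2237}$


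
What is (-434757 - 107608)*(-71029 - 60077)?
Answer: 71107305690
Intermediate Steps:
(-434757 - 107608)*(-71029 - 60077) = -542365*(-131106) = 71107305690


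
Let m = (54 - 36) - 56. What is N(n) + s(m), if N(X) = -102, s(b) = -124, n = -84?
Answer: -226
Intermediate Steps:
m = -38 (m = 18 - 56 = -38)
N(n) + s(m) = -102 - 124 = -226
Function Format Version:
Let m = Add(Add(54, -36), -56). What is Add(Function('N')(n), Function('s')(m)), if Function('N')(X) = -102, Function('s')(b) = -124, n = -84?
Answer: -226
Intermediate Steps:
m = -38 (m = Add(18, -56) = -38)
Add(Function('N')(n), Function('s')(m)) = Add(-102, -124) = -226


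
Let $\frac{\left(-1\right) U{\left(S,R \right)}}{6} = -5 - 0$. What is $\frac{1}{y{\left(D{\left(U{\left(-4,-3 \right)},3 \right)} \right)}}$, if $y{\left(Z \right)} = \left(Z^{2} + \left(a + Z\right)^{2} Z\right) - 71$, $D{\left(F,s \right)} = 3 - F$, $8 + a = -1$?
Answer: $- \frac{1}{34334} \approx -2.9126 \cdot 10^{-5}$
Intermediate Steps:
$a = -9$ ($a = -8 - 1 = -9$)
$U{\left(S,R \right)} = 30$ ($U{\left(S,R \right)} = - 6 \left(-5 - 0\right) = - 6 \left(-5 + 0\right) = \left(-6\right) \left(-5\right) = 30$)
$y{\left(Z \right)} = -71 + Z^{2} + Z \left(-9 + Z\right)^{2}$ ($y{\left(Z \right)} = \left(Z^{2} + \left(-9 + Z\right)^{2} Z\right) - 71 = \left(Z^{2} + Z \left(-9 + Z\right)^{2}\right) - 71 = -71 + Z^{2} + Z \left(-9 + Z\right)^{2}$)
$\frac{1}{y{\left(D{\left(U{\left(-4,-3 \right)},3 \right)} \right)}} = \frac{1}{-71 + \left(3 - 30\right)^{2} + \left(3 - 30\right) \left(-9 + \left(3 - 30\right)\right)^{2}} = \frac{1}{-71 + \left(-27\right)^{2} - 27 \left(-9 - 27\right)^{2}} = \frac{1}{-71 + 729 - 27 \left(-36\right)^{2}} = \frac{1}{-71 + 729 - 34992} = \frac{1}{-34334} = - \frac{1}{34334}$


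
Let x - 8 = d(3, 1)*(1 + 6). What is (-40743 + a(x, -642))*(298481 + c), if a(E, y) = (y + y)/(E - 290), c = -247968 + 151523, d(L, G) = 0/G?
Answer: -386839743452/47 ≈ -8.2306e+9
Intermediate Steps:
d(L, G) = 0
c = -96445
x = 8 (x = 8 + 0*(1 + 6) = 8 + 0*7 = 8 + 0 = 8)
a(E, y) = 2*y/(-290 + E) (a(E, y) = (2*y)/(-290 + E) = 2*y/(-290 + E))
(-40743 + a(x, -642))*(298481 + c) = (-40743 + 2*(-642)/(-290 + 8))*(298481 - 96445) = (-40743 + 2*(-642)/(-282))*202036 = (-40743 + 2*(-642)*(-1/282))*202036 = (-40743 + 214/47)*202036 = -1914707/47*202036 = -386839743452/47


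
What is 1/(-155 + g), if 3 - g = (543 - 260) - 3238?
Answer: 1/2803 ≈ 0.00035676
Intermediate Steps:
g = 2958 (g = 3 - ((543 - 260) - 3238) = 3 - (283 - 3238) = 3 - 1*(-2955) = 3 + 2955 = 2958)
1/(-155 + g) = 1/(-155 + 2958) = 1/2803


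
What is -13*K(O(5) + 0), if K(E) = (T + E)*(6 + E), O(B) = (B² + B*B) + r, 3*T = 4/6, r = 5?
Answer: -394121/9 ≈ -43791.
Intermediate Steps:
T = 2/9 (T = (4/6)/3 = (4*(⅙))/3 = (⅓)*(⅔) = 2/9 ≈ 0.22222)
O(B) = 5 + 2*B² (O(B) = (B² + B*B) + 5 = (B² + B²) + 5 = 2*B² + 5 = 5 + 2*B²)
K(E) = (6 + E)*(2/9 + E) (K(E) = (2/9 + E)*(6 + E) = (6 + E)*(2/9 + E))
-13*K(O(5) + 0) = -13*(4/3 + ((5 + 2*5²) + 0)² + 56*((5 + 2*5²) + 0)/9) = -13*(4/3 + ((5 + 2*25) + 0)² + 56*((5 + 2*25) + 0)/9) = -13*(4/3 + ((5 + 50) + 0)² + 56*((5 + 50) + 0)/9) = -13*(4/3 + (55 + 0)² + 56*(55 + 0)/9) = -13*(4/3 + 55² + (56/9)*55) = -13*(4/3 + 3025 + 3080/9) = -13*30317/9 = -394121/9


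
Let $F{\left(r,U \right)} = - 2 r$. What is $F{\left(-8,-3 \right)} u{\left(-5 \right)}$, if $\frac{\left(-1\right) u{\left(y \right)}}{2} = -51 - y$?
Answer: $1472$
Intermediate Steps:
$u{\left(y \right)} = 102 + 2 y$ ($u{\left(y \right)} = - 2 \left(-51 - y\right) = 102 + 2 y$)
$F{\left(-8,-3 \right)} u{\left(-5 \right)} = \left(-2\right) \left(-8\right) \left(102 + 2 \left(-5\right)\right) = 16 \left(102 - 10\right) = 16 \cdot 92 = 1472$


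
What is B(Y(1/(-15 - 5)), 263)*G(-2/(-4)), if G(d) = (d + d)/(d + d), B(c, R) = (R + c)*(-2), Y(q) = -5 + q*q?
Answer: -103201/200 ≈ -516.00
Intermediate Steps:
Y(q) = -5 + q²
B(c, R) = -2*R - 2*c
G(d) = 1 (G(d) = (2*d)/((2*d)) = (2*d)*(1/(2*d)) = 1)
B(Y(1/(-15 - 5)), 263)*G(-2/(-4)) = (-2*263 - 2*(-5 + (1/(-15 - 5))²))*1 = (-526 - 2*(-5 + (1/(-20))²))*1 = (-526 - 2*(-5 + (-1/20)²))*1 = (-526 - 2*(-5 + 1/400))*1 = (-526 - 2*(-1999/400))*1 = (-526 + 1999/200)*1 = -103201/200*1 = -103201/200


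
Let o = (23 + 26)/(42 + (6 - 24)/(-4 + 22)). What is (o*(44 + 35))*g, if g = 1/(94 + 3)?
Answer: 3871/3977 ≈ 0.97335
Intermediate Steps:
g = 1/97 ≈ 0.010309
o = 49/41 (o = 49/(42 - 18/18) = 49/(42 - 18*1/18) = 49/(42 - 1) = 49/41 ≈ 1.1951)
(o*(44 + 35))*g = (49*(44 + 35)/41)*(1/97) = ((49/41)*79)*(1/97) = (3871/41)*(1/97) = 3871/3977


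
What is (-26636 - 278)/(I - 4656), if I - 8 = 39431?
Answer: -26914/34783 ≈ -0.77377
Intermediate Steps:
I = 39439 (I = 8 + 39431 = 39439)
(-26636 - 278)/(I - 4656) = (-26636 - 278)/(39439 - 4656) = -26914/34783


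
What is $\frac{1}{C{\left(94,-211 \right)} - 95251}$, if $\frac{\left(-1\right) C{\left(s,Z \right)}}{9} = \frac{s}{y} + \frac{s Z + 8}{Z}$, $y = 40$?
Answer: $- \frac{4220}{405617153} \approx -1.0404 \cdot 10^{-5}$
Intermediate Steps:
$C{\left(s,Z \right)} = - \frac{9 s}{40} - \frac{9 \left(8 + Z s\right)}{Z}$ ($C{\left(s,Z \right)} = - 9 \left(\frac{s}{40} + \frac{s Z + 8}{Z}\right) = - 9 \left(s \frac{1}{40} + \frac{Z s + 8}{Z}\right) = - 9 \left(\frac{s}{40} + \frac{8 + Z s}{Z}\right) = - \frac{9 s}{40} - \frac{9 \left(8 + Z s\right)}{Z}$)
$\frac{1}{C{\left(94,-211 \right)} - 95251} = \frac{1}{\left(- \frac{72}{-211} - \frac{17343}{20}\right) - 95251} = \frac{1}{\left(\left(-72\right) \left(- \frac{1}{211}\right) - \frac{17343}{20}\right) - 95251} = \frac{1}{\left(\frac{72}{211} - \frac{17343}{20}\right) - 95251} = \frac{1}{- \frac{3657933}{4220} - 95251} = \frac{1}{- \frac{405617153}{4220}} = - \frac{4220}{405617153}$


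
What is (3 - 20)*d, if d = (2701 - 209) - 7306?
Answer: 81838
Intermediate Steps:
d = -4814 (d = 2492 - 7306 = -4814)
(3 - 20)*d = (3 - 20)*(-4814) = -17*(-4814) = 81838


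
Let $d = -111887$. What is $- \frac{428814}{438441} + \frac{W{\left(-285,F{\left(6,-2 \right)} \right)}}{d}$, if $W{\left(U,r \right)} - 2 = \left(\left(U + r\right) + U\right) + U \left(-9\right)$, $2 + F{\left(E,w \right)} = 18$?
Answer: $- \frac{16287097917}{16351949389} \approx -0.99603$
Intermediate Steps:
$F{\left(E,w \right)} = 16$ ($F{\left(E,w \right)} = -2 + 18 = 16$)
$W{\left(U,r \right)} = 2 + r - 7 U$ ($W{\left(U,r \right)} = 2 + \left(\left(\left(U + r\right) + U\right) + U \left(-9\right)\right) = 2 - \left(- r + 7 U\right) = 2 + r - 7 U$)
$- \frac{428814}{438441} + \frac{W{\left(-285,F{\left(6,-2 \right)} \right)}}{d} = - \frac{428814}{438441} + \frac{2 + 16 - -1995}{-111887} = \left(-428814\right) \frac{1}{438441} + \left(2 + 16 + 1995\right) \left(- \frac{1}{111887}\right) = - \frac{142938}{146147} + 2013 \left(- \frac{1}{111887}\right) = - \frac{142938}{146147} - \frac{2013}{111887} = - \frac{16287097917}{16351949389}$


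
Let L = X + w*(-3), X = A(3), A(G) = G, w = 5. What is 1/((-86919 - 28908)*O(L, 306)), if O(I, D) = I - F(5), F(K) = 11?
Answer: 1/2664021 ≈ 3.7537e-7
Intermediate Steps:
X = 3
L = -12 (L = 3 + 5*(-3) = 3 - 15 = -12)
O(I, D) = -11 + I (O(I, D) = I - 1*11 = I - 11 = -11 + I)
1/((-86919 - 28908)*O(L, 306)) = 1/((-86919 - 28908)*(-11 - 12)) = 1/(-115827*(-23)) = -1/115827*(-1/23) = 1/2664021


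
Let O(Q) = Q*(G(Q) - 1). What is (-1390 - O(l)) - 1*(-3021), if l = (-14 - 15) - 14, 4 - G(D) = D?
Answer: 3609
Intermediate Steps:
G(D) = 4 - D
l = -43 (l = -29 - 14 = -43)
O(Q) = Q*(3 - Q) (O(Q) = Q*((4 - Q) - 1) = Q*(3 - Q))
(-1390 - O(l)) - 1*(-3021) = (-1390 - (-43)*(3 - 1*(-43))) - 1*(-3021) = (-1390 - (-43)*(3 + 43)) + 3021 = (-1390 - (-43)*46) + 3021 = (-1390 - 1*(-1978)) + 3021 = (-1390 + 1978) + 3021 = 588 + 3021 = 3609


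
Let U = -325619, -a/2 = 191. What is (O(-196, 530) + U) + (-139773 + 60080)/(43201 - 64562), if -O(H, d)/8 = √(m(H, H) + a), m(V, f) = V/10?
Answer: -6955467766/21361 - 16*I*√2510/5 ≈ -3.2562e+5 - 160.32*I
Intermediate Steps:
m(V, f) = V/10 (m(V, f) = V*(⅒) = V/10)
a = -382 (a = -2*191 = -382)
O(H, d) = -8*√(-382 + H/10) (O(H, d) = -8*√(H/10 - 382) = -8*√(-382 + H/10))
(O(-196, 530) + U) + (-139773 + 60080)/(43201 - 64562) = (-4*√(-38200 + 10*(-196))/5 - 325619) + (-139773 + 60080)/(43201 - 64562) = (-4*√(-38200 - 1960)/5 - 325619) - 79693/(-21361) = (-16*I*√2510/5 - 325619) - 79693*(-1/21361) = (-16*I*√2510/5 - 325619) + 79693/21361 = (-325619 - 16*I*√2510/5) + 79693/21361 = -6955467766/21361 - 16*I*√2510/5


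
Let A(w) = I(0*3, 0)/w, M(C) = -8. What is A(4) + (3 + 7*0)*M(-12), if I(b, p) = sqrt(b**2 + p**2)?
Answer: -24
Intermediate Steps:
A(w) = 0 (A(w) = sqrt((0*3)**2 + 0**2)/w = sqrt(0**2 + 0)/w = sqrt(0 + 0)/w = sqrt(0)/w = 0/w = 0)
A(4) + (3 + 7*0)*M(-12) = 0 + (3 + 7*0)*(-8) = 0 + (3 + 0)*(-8) = 0 + 3*(-8) = 0 - 24 = -24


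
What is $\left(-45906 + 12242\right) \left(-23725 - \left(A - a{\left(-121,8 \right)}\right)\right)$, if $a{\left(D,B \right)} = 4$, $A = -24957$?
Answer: $-41608704$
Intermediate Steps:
$\left(-45906 + 12242\right) \left(-23725 - \left(A - a{\left(-121,8 \right)}\right)\right) = \left(-45906 + 12242\right) \left(-23725 + \left(4 - -24957\right)\right) = - 33664 \left(-23725 + \left(4 + 24957\right)\right) = - 33664 \left(-23725 + 24961\right) = \left(-33664\right) 1236 = -41608704$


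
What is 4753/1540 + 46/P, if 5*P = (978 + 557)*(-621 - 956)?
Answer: 328720261/106510580 ≈ 3.0863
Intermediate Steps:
P = -484139 (P = ((978 + 557)*(-621 - 956))/5 = (1535*(-1577))/5 = (⅕)*(-2420695) = -484139)
4753/1540 + 46/P = 4753/1540 + 46/(-484139) = 4753*(1/1540) + 46*(-1/484139) = 679/220 - 46/484139 = 328720261/106510580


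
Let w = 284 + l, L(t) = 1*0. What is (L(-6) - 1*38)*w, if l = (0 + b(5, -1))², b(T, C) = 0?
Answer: -10792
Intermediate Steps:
L(t) = 0
l = 0 (l = (0 + 0)² = 0² = 0)
w = 284 (w = 284 + 0 = 284)
(L(-6) - 1*38)*w = (0 - 1*38)*284 = (0 - 38)*284 = -38*284 = -10792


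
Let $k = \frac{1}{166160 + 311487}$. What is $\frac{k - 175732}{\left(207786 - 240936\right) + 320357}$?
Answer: $- \frac{83937862603}{137183561929} \approx -0.61187$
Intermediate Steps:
$k = \frac{1}{477647} \approx 2.0936 \cdot 10^{-6}$
$\frac{k - 175732}{\left(207786 - 240936\right) + 320357} = \frac{\frac{1}{477647} - 175732}{\left(207786 - 240936\right) + 320357} = - \frac{83937862603}{477647 \left(-33150 + 320357\right)} = - \frac{83937862603}{477647 \cdot 287207} = \left(- \frac{83937862603}{477647}\right) \frac{1}{287207} = - \frac{83937862603}{137183561929}$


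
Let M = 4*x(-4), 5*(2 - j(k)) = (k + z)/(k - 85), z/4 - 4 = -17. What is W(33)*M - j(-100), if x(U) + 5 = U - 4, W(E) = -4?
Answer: 190702/925 ≈ 206.16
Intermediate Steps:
x(U) = -9 + U (x(U) = -5 + (U - 4) = -5 + (-4 + U) = -9 + U)
z = -52 (z = 16 + 4*(-17) = 16 - 68 = -52)
j(k) = 2 - (-52 + k)/(5*(-85 + k)) (j(k) = 2 - (k - 52)/(5*(k - 85)) = 2 - (-52 + k)/(5*(-85 + k)))
M = -52 (M = 4*(-9 - 4) = 4*(-13) = -52)
W(33)*M - j(-100) = -4*(-52) - 3*(-266 + 3*(-100))/(5*(-85 - 100)) = 208 - 3*(-266 - 300)/(5*(-185)) = 208 - 3*(-1)*(-566)/(5*185) = 208 - 1*1698/925 = 208 - 1698/925 = 190702/925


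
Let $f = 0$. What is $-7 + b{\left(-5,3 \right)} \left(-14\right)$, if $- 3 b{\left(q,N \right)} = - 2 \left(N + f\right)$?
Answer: $-35$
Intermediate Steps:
$b{\left(q,N \right)} = \frac{2 N}{3}$ ($b{\left(q,N \right)} = - \frac{\left(-2\right) \left(N + 0\right)}{3} = - \frac{\left(-2\right) N}{3} = \frac{2 N}{3}$)
$-7 + b{\left(-5,3 \right)} \left(-14\right) = -7 + \frac{2}{3} \cdot 3 \left(-14\right) = -7 + 2 \left(-14\right) = -7 - 28 = -35$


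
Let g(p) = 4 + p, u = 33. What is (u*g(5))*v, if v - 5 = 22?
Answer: 8019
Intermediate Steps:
v = 27 (v = 5 + 22 = 27)
(u*g(5))*v = (33*(4 + 5))*27 = (33*9)*27 = 297*27 = 8019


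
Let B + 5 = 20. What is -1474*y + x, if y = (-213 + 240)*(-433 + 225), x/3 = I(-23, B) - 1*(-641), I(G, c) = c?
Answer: 8279952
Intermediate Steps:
B = 15 (B = -5 + 20 = 15)
x = 1968 (x = 3*(15 - 1*(-641)) = 3*(15 + 641) = 3*656 = 1968)
y = -5616 (y = 27*(-208) = -5616)
-1474*y + x = -1474*(-5616) + 1968 = 8277984 + 1968 = 8279952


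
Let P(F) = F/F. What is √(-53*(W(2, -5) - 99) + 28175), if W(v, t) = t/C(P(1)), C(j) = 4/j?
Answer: √133953/2 ≈ 183.00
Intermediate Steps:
P(F) = 1
W(v, t) = t/4 (W(v, t) = t/((4/1)) = t/((4*1)) = t/4)
√(-53*(W(2, -5) - 99) + 28175) = √(-53*((¼)*(-5) - 99) + 28175) = √(-53*(-5/4 - 99) + 28175) = √(-53*(-401/4) + 28175) = √(21253/4 + 28175) = √(133953/4) = √133953/2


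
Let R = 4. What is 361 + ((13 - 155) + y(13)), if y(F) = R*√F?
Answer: 219 + 4*√13 ≈ 233.42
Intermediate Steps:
y(F) = 4*√F
361 + ((13 - 155) + y(13)) = 361 + ((13 - 155) + 4*√13) = 361 + (-142 + 4*√13) = 219 + 4*√13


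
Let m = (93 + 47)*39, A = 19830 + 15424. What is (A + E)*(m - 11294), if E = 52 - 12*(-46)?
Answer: -209195572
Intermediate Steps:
A = 35254
m = 5460 (m = 140*39 = 5460)
E = 604 (E = 52 + 552 = 604)
(A + E)*(m - 11294) = (35254 + 604)*(5460 - 11294) = 35858*(-5834) = -209195572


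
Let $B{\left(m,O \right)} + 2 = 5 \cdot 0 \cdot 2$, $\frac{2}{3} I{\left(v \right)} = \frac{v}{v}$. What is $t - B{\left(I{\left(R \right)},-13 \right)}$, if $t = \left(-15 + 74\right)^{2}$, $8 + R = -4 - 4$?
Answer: $3483$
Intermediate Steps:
$R = -16$ ($R = -8 - 8 = -16$)
$I{\left(v \right)} = \frac{3}{2}$ ($I{\left(v \right)} = \frac{3 \frac{v}{v}}{2} = \frac{3}{2} \cdot 1 = \frac{3}{2}$)
$t = 3481$ ($t = 59^{2} = 3481$)
$B{\left(m,O \right)} = -2$ ($B{\left(m,O \right)} = -2 + 5 \cdot 0 \cdot 2 = -2 + 0 \cdot 2 = -2 + 0 = -2$)
$t - B{\left(I{\left(R \right)},-13 \right)} = 3481 - -2 = 3481 + 2 = 3483$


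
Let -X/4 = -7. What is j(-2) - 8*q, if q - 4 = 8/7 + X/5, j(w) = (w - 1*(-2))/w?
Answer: -3008/35 ≈ -85.943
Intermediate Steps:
j(w) = (2 + w)/w (j(w) = (w + 2)/w = (2 + w)/w)
X = 28 (X = -4*(-7) = 28)
q = 376/35 (q = 4 + (8/7 + 28/5) = 4 + 236/35 = 376/35 ≈ 10.743)
j(-2) - 8*q = (2 - 2)/(-2) - 8*376/35 = -½*0 - 3008/35 = 0 - 3008/35 = -3008/35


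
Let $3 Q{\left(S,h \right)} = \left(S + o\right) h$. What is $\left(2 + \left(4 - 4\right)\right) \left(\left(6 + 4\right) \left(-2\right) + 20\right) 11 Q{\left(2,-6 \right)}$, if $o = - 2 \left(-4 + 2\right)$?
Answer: $0$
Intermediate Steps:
$o = 4$ ($o = \left(-2\right) \left(-2\right) = 4$)
$Q{\left(S,h \right)} = \frac{h \left(4 + S\right)}{3}$ ($Q{\left(S,h \right)} = \frac{\left(S + 4\right) h}{3} = \frac{\left(4 + S\right) h}{3} = \frac{h \left(4 + S\right)}{3}$)
$\left(2 + \left(4 - 4\right)\right) \left(\left(6 + 4\right) \left(-2\right) + 20\right) 11 Q{\left(2,-6 \right)} = \left(2 + \left(4 - 4\right)\right) \left(\left(6 + 4\right) \left(-2\right) + 20\right) 11 \cdot \frac{1}{3} \left(-6\right) \left(4 + 2\right) = \left(2 + 0\right) \left(10 \left(-2\right) + 20\right) 11 \cdot \frac{1}{3} \left(-6\right) 6 = 2 \left(-20 + 20\right) 11 \left(-12\right) = 2 \cdot 0 \cdot 11 \left(-12\right) = 0 \cdot 11 \left(-12\right) = 0 \left(-12\right) = 0$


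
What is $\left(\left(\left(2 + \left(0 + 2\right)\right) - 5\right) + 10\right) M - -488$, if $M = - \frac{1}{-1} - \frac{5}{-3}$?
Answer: $512$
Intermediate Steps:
$M = \frac{8}{3}$ ($M = \left(-1\right) \left(-1\right) - - \frac{5}{3} = 1 + \frac{5}{3} = \frac{8}{3} \approx 2.6667$)
$\left(\left(\left(2 + \left(0 + 2\right)\right) - 5\right) + 10\right) M - -488 = \left(\left(\left(2 + \left(0 + 2\right)\right) - 5\right) + 10\right) \frac{8}{3} - -488 = \left(\left(\left(2 + 2\right) - 5\right) + 10\right) \frac{8}{3} + 488 = \left(\left(4 - 5\right) + 10\right) \frac{8}{3} + 488 = \left(-1 + 10\right) \frac{8}{3} + 488 = 9 \cdot \frac{8}{3} + 488 = 24 + 488 = 512$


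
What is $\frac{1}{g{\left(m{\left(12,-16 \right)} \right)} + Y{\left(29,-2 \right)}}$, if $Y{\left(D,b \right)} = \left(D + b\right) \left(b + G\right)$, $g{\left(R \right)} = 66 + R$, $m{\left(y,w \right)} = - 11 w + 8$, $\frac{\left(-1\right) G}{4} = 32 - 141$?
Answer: $\frac{1}{11968} \approx 8.3556 \cdot 10^{-5}$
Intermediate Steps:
$G = 436$ ($G = - 4 \left(32 - 141\right) = \left(-4\right) \left(-109\right) = 436$)
$m{\left(y,w \right)} = 8 - 11 w$
$Y{\left(D,b \right)} = \left(436 + b\right) \left(D + b\right)$ ($Y{\left(D,b \right)} = \left(D + b\right) \left(b + 436\right) = \left(D + b\right) \left(436 + b\right) = \left(436 + b\right) \left(D + b\right)$)
$\frac{1}{g{\left(m{\left(12,-16 \right)} \right)} + Y{\left(29,-2 \right)}} = \frac{1}{\left(66 + \left(8 - -176\right)\right) + \left(\left(-2\right)^{2} + 436 \cdot 29 + 436 \left(-2\right) + 29 \left(-2\right)\right)} = \frac{1}{\left(66 + \left(8 + 176\right)\right) + \left(4 + 12644 - 872 - 58\right)} = \frac{1}{\left(66 + 184\right) + 11718} = \frac{1}{250 + 11718} = \frac{1}{11968}$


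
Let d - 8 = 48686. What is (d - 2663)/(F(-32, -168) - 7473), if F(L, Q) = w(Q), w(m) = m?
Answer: -46031/7641 ≈ -6.0242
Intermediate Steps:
F(L, Q) = Q
d = 48694 (d = 8 + 48686 = 48694)
(d - 2663)/(F(-32, -168) - 7473) = (48694 - 2663)/(-168 - 7473) = 46031/(-7641) = 46031*(-1/7641) = -46031/7641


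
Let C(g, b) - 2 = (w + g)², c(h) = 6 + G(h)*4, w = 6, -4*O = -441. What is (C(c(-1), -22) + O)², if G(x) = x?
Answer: 497025/16 ≈ 31064.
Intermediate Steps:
O = 441/4 (O = -¼*(-441) = 441/4 ≈ 110.25)
c(h) = 6 + 4*h (c(h) = 6 + h*4 = 6 + 4*h)
C(g, b) = 2 + (6 + g)²
(C(c(-1), -22) + O)² = ((2 + (6 + (6 + 4*(-1)))²) + 441/4)² = ((2 + (6 + (6 - 4))²) + 441/4)² = ((2 + (6 + 2)²) + 441/4)² = ((2 + 8²) + 441/4)² = ((2 + 64) + 441/4)² = (66 + 441/4)² = (705/4)² = 497025/16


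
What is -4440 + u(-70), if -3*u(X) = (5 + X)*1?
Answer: -13255/3 ≈ -4418.3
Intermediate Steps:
u(X) = -5/3 - X/3 (u(X) = -(5 + X)/3 = -5/3 - X/3)
-4440 + u(-70) = -4440 + (-5/3 - 1/3*(-70)) = -4440 + (-5/3 + 70/3) = -4440 + 65/3 = -13255/3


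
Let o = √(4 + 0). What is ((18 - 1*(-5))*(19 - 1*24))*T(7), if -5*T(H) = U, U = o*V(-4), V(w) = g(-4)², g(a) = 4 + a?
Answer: 0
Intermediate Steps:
o = 2 (o = √4 = 2)
V(w) = 0 (V(w) = (4 - 4)² = 0² = 0)
U = 0 (U = 2*0 = 0)
T(H) = 0 (T(H) = -⅕*0 = 0)
((18 - 1*(-5))*(19 - 1*24))*T(7) = ((18 - 1*(-5))*(19 - 1*24))*0 = ((18 + 5)*(19 - 24))*0 = (23*(-5))*0 = -115*0 = 0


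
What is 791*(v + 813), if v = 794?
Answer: 1271137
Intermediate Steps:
791*(v + 813) = 791*(794 + 813) = 791*1607 = 1271137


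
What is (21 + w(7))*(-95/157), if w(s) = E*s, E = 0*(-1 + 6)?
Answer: -1995/157 ≈ -12.707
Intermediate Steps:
E = 0 (E = 0*5 = 0)
w(s) = 0 (w(s) = 0*s = 0)
(21 + w(7))*(-95/157) = (21 + 0)*(-95/157) = 21*(-95*1/157) = 21*(-95/157) = -1995/157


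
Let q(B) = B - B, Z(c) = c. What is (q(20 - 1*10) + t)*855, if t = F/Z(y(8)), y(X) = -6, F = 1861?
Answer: -530385/2 ≈ -2.6519e+5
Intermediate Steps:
t = -1861/6 (t = 1861/(-6) = 1861*(-⅙) = -1861/6 ≈ -310.17)
q(B) = 0
(q(20 - 1*10) + t)*855 = (0 - 1861/6)*855 = -1861/6*855 = -530385/2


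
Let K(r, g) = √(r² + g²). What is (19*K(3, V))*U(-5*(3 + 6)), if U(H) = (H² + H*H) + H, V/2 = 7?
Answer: 76095*√205 ≈ 1.0895e+6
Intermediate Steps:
V = 14 (V = 2*7 = 14)
K(r, g) = √(g² + r²)
U(H) = H + 2*H² (U(H) = (H² + H²) + H = 2*H² + H = H + 2*H²)
(19*K(3, V))*U(-5*(3 + 6)) = (19*√(14² + 3²))*((-5*(3 + 6))*(1 + 2*(-5*(3 + 6)))) = (19*√(196 + 9))*((-5*9)*(1 + 2*(-5*9))) = (19*√205)*(-45*(1 + 2*(-45))) = (19*√205)*(-45*(1 - 90)) = (19*√205)*(-45*(-89)) = (19*√205)*4005 = 76095*√205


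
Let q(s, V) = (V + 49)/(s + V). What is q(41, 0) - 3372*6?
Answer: -829463/41 ≈ -20231.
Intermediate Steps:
q(s, V) = (49 + V)/(V + s)
q(41, 0) - 3372*6 = (49 + 0)/(0 + 41) - 3372*6 = 49/41 - 20232 = -829463/41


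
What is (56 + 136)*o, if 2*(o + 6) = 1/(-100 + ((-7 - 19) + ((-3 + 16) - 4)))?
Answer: -44960/39 ≈ -1152.8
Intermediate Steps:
o = -1405/234 (o = -6 + 1/(2*(-100 + ((-7 - 19) + ((-3 + 16) - 4)))) = -6 + 1/(2*(-100 + (-26 + (13 - 4)))) = -6 + 1/(2*(-100 + (-26 + 9))) = -6 + 1/(2*(-100 - 17)) = -6 + (½)/(-117) = -6 + (½)*(-1/117) = -6 - 1/234 = -1405/234 ≈ -6.0043)
(56 + 136)*o = (56 + 136)*(-1405/234) = 192*(-1405/234) = -44960/39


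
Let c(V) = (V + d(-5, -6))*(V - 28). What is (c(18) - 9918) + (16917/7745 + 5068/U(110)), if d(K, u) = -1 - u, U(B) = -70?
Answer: -79140081/7745 ≈ -10218.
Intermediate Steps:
c(V) = (-28 + V)*(5 + V) (c(V) = (V + (-1 - 1*(-6)))*(V - 28) = (V + (-1 + 6))*(-28 + V) = (V + 5)*(-28 + V) = (5 + V)*(-28 + V) = (-28 + V)*(5 + V))
(c(18) - 9918) + (16917/7745 + 5068/U(110)) = ((-140 + 18**2 - 23*18) - 9918) + (16917/7745 + 5068/(-70)) = ((-140 + 324 - 414) - 9918) + (16917*(1/7745) + 5068*(-1/70)) = (-230 - 9918) + (16917/7745 - 362/5) = -10148 - 543821/7745 = -79140081/7745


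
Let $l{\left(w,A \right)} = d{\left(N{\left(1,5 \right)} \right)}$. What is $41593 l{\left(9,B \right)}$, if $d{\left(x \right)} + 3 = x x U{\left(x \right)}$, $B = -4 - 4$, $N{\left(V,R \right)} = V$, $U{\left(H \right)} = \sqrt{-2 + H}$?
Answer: $-124779 + 41593 i \approx -1.2478 \cdot 10^{5} + 41593.0 i$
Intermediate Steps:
$B = -8$
$d{\left(x \right)} = -3 + x^{2} \sqrt{-2 + x}$ ($d{\left(x \right)} = -3 + x x \sqrt{-2 + x} = -3 + x^{2} \sqrt{-2 + x}$)
$l{\left(w,A \right)} = -3 + i$ ($l{\left(w,A \right)} = -3 + 1^{2} \sqrt{-2 + 1} = -3 + 1 \sqrt{-1} = -3 + 1 i = -3 + i$)
$41593 l{\left(9,B \right)} = 41593 \left(-3 + i\right) = -124779 + 41593 i$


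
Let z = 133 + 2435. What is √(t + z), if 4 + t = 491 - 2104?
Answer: √951 ≈ 30.838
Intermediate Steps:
t = -1617 (t = -4 + (491 - 2104) = -4 - 1613 = -1617)
z = 2568
√(t + z) = √(-1617 + 2568) = √951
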